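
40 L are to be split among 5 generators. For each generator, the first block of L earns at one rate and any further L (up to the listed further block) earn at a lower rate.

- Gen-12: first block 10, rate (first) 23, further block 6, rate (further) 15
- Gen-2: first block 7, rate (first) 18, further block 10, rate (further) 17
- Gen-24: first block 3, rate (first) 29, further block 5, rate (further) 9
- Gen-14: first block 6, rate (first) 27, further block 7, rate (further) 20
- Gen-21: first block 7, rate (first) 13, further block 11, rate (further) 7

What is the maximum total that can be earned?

864

Rank every tier by rate: Gen-24/tier1 29 > Gen-14/tier1 27 > Gen-12/tier1 23 > Gen-14/tier2 20 > Gen-2/tier1 18 > Gen-2/tier2 17 > Gen-12/tier2 15 > Gen-21/tier1 13 > Gen-24/tier2 9 > Gen-21/tier2 7.
Gen-24/tier1 (29): +3 — 37 left.
Gen-14/tier1 (27): +6 — 31 left.
Gen-12 tier1 at 23: fill all 10 — 21 left.
Gen-14/tier2 (20): +7 — 14 left.
Gen-2 tier1 at 18: fill all 7 — 7 left.
Gen-2/tier2: +7 of 10 at 17; pool empty.
Total = 29×3 + 27×6 + 23×10 + 20×7 + 18×7 + 17×7 = 864.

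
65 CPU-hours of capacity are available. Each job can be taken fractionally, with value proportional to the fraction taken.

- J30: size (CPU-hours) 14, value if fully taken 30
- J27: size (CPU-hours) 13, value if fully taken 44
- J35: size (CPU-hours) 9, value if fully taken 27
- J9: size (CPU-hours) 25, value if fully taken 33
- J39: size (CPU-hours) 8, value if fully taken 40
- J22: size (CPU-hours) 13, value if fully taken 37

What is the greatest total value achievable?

Sort by value density: J39 40/8≈5, J27 44/13≈3.38, J35 27/9≈3, J22 37/13≈2.85, J30 30/14≈2.14, J9 33/25≈1.32.
J39: take in full, 8 CPU-hours for value 40 ; 57 left.
Take all of J27 (13 CPU-hours, value 44) ; 44 CPU-hours left.
J35: take in full, 9 CPU-hours for value 27 ; 35 left.
J22: take in full, 13 CPU-hours for value 37 ; 22 left.
All 14 CPU-hours of J30 fit (value 30) ; 8 remain.
Fill the last 8 CPU-hours with part of J9: 8/25 of it earns 10.56.
Total value = 188.56.

188.56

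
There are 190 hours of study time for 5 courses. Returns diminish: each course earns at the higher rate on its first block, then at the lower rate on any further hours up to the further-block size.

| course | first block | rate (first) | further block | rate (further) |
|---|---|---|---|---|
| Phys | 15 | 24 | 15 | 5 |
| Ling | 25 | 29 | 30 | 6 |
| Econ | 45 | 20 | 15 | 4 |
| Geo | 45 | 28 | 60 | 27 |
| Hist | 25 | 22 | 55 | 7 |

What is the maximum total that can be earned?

Rank every tier by rate: Ling/tier1 29 > Geo/tier1 28 > Geo/tier2 27 > Phys/tier1 24 > Hist/tier1 22 > Econ/tier1 20 > Hist/tier2 7 > Ling/tier2 6 > Phys/tier2 5 > Econ/tier2 4.
Fill Ling tier1 block (25 at 29) ; 165 left.
Geo tier1 at 28: fill all 45 ; 120 left.
Fill Geo tier2 block (60 at 27) ; 60 left.
Phys tier1 at 24: fill all 15 ; 45 left.
Hist/tier1 (22): +25 ; 20 left.
Econ/tier1: +20 of 45 at 20; pool empty.
Total = 29×25 + 28×45 + 27×60 + 24×15 + 22×25 + 20×20 = 4915.

4915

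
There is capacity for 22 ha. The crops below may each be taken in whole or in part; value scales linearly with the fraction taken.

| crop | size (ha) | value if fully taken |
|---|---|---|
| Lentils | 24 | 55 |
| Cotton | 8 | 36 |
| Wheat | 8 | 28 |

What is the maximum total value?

Sort by value density: Cotton 36/8≈4.5, Wheat 28/8≈3.5, Lentils 55/24≈2.29.
Take all of Cotton (8 ha, value 36) → 14 ha left.
Take all of Wheat (8 ha, value 28) → 6 ha left.
Only 6 ha remain; take 6/24 of Lentils for value 55×6/24 = 13.75.
Total value = 77.75.

77.75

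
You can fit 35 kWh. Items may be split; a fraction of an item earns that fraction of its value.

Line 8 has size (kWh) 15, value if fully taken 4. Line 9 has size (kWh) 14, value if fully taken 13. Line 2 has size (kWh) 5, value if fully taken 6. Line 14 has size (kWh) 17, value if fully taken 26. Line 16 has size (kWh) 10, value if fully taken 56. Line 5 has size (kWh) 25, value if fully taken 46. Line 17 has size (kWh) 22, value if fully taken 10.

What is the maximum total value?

Best value per unit of size first: Line 16 56/10≈5.6, Line 5 46/25≈1.84, Line 14 26/17≈1.53, Line 2 6/5≈1.2, Line 9 13/14≈0.929, Line 17 10/22≈0.455, Line 8 4/15≈0.267.
Line 16: take in full, 10 kWh for value 56 — 25 left.
Take all of Line 5 (25 kWh, value 46) — 0 kWh left.
Total value = 102.

102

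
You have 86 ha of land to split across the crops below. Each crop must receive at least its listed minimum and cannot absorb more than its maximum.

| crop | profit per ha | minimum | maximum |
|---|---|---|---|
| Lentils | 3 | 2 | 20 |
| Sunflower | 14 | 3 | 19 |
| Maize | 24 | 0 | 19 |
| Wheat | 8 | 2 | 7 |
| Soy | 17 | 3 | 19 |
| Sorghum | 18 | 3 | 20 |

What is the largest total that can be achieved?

Meeting every minimum uses 2+3+0+2+3+3 = 13 ha, leaving 73.
Order the crops by profit per ha: Maize 24 > Sorghum 18 > Soy 17 > Sunflower 14 > Wheat 8 > Lentils 3.
Maize: +19 to 19 (cap) ; 54 left.
Sorghum: +17 to 20 (cap) ; 37 left.
Give Soy 16 more to hit its cap of 19 ; 21 left.
Give Sunflower 16 more to hit its cap of 19 ; 5 left.
Wheat takes 5 more to reach its cap of 7 ; 0 left.
Total = 3×2 + 14×19 + 24×19 + 8×7 + 17×19 + 18×20 = 1467.

1467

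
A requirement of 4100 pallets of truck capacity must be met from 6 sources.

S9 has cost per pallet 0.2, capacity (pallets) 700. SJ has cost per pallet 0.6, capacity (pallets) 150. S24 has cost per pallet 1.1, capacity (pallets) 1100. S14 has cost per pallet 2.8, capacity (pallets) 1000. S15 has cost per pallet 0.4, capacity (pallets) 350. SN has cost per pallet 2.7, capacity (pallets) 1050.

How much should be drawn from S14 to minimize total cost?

Use sources in increasing cost order.
S9 (0.2): use full 700 → 3400 pallets to go.
S15 at 0.4: take all 350 pallets → 3050 still needed.
Take 150 from SJ at 0.6 → need 2900 more.
S24 at 1.1: take all 1100 pallets → 1800 still needed.
SN at 2.7: take all 1050 pallets → 750 still needed.
Take 750 from S14 at 2.8 to finish.

750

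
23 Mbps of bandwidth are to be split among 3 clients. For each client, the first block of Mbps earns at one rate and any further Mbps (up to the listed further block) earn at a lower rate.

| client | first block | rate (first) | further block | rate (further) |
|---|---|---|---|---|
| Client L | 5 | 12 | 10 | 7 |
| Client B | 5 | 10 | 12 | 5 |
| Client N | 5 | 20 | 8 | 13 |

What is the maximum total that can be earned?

Rank every tier by rate: Client N/T1 20 > Client N/T2 13 > Client L/T1 12 > Client B/T1 10 > Client L/T2 7 > Client B/T2 5.
Client N/T1 (20): +5 → 18 left.
Fill Client N T2 block (8 at 13) → 10 left.
Client L T1 at 12: fill all 5 → 5 left.
Client B T1 at 10: fill all 5 → 0 left.
Total = 20×5 + 13×8 + 12×5 + 10×5 = 314.

314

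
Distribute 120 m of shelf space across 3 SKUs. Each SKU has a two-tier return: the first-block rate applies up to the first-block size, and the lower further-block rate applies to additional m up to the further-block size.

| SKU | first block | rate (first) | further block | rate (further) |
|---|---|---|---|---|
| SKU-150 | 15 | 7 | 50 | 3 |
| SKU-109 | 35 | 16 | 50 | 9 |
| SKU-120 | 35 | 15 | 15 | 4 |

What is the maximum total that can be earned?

Order all 6 blocks by rate: SKU-109/T1 16 > SKU-120/T1 15 > SKU-109/T2 9 > SKU-150/T1 7 > SKU-120/T2 4 > SKU-150/T2 3.
SKU-109 T1 at 16: fill all 35 — 85 left.
SKU-120/T1 (15): +35 — 50 left.
SKU-109 T2 at 9: fill all 50 — 0 left.
Total = 16×35 + 15×35 + 9×50 = 1535.

1535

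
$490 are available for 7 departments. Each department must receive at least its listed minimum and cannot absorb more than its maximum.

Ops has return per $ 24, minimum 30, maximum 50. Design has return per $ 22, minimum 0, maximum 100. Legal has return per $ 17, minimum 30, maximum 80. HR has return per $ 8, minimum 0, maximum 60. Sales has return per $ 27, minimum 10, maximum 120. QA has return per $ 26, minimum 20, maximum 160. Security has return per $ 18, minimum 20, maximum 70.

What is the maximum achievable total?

Meeting every minimum uses 30+0+30+0+10+20+20 = 110 $, leaving 380.
Order the departments by return per $: Sales 27 > QA 26 > Ops 24 > Design 22 > Security 18 > Legal 17 > HR 8.
Give Sales 110 more to hit its cap of 120 → 270 left.
QA: +140 to 160 (cap) → 130 left.
Ops takes 20 more to reach its cap of 50 → 110 left.
Give Design 100 more to hit its cap of 100 → 10 left.
Only 10 left; Security takes them to reach 30.
Total = 24×50 + 22×100 + 17×30 + 27×120 + 26×160 + 18×30 = 11850.

11850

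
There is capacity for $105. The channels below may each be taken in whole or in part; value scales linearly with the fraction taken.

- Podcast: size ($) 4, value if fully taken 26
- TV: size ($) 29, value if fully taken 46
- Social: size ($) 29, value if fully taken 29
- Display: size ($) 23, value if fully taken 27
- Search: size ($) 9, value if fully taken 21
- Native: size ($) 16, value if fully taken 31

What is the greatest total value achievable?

Sort by value density: Podcast 26/4≈6.5, Search 21/9≈2.33, Native 31/16≈1.94, TV 46/29≈1.59, Display 27/23≈1.17, Social 29/29≈1.
All 4 $ of Podcast fit (value 26) — 101 remain.
Search: take in full, 9 $ for value 21 — 92 left.
Native: take in full, 16 $ for value 31 — 76 left.
TV: take in full, 29 $ for value 46 — 47 left.
Take all of Display (23 $, value 27) — 24 $ left.
Fill the last 24 $ with part of Social: 24/29 of it earns 24.
Total value = 175.

175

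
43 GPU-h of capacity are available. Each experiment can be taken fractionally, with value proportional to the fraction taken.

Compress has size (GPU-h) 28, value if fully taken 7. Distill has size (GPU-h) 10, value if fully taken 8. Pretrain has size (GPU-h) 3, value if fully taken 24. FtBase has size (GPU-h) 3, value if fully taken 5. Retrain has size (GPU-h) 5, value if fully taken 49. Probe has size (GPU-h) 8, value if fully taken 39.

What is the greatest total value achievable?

Best value per unit of size first: Retrain 49/5≈9.8, Pretrain 24/3≈8, Probe 39/8≈4.88, FtBase 5/3≈1.67, Distill 8/10≈0.8, Compress 7/28≈0.25.
Take all of Retrain (5 GPU-h, value 49) ; 38 GPU-h left.
All 3 GPU-h of Pretrain fit (value 24) ; 35 remain.
All 8 GPU-h of Probe fit (value 39) ; 27 remain.
FtBase: take in full, 3 GPU-h for value 5 ; 24 left.
All 10 GPU-h of Distill fit (value 8) ; 14 remain.
Fill the last 14 GPU-h with part of Compress: 14/28 of it earns 3.5.
Total value = 128.5.

128.5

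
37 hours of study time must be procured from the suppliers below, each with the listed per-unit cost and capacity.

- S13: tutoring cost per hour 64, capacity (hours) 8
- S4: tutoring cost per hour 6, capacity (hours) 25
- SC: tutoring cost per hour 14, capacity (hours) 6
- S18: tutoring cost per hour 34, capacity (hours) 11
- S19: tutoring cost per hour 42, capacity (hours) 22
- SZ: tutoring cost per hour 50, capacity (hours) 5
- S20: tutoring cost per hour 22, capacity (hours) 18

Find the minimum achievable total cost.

Fill from the cheapest supplier first.
S4 at 6: take all 25 hours — 12 still needed.
SC at 14: take all 6 hours — 6 still needed.
S20 (22): take the remaining 6 — done.
S18, S19, SZ, S13: unused.
Cost = 25×6 + 6×14 + 6×22 = 366.

366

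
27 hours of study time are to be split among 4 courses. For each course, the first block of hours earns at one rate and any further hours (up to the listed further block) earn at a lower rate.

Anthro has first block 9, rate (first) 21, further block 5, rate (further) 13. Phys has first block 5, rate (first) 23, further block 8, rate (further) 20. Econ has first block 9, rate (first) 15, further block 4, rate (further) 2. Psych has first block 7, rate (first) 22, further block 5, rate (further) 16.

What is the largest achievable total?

Treat each block as its own option and order by rate: Phys/first 23 > Psych/first 22 > Anthro/first 21 > Phys/second 20 > Psych/second 16 > Econ/first 15 > Anthro/second 13 > Econ/second 2.
Phys first at 23: fill all 5 → 22 left.
Psych/first (22): +7 → 15 left.
Anthro/first (21): +9 → 6 left.
Phys/second: +6 of 8 at 20; pool empty.
Total = 23×5 + 22×7 + 21×9 + 20×6 = 578.

578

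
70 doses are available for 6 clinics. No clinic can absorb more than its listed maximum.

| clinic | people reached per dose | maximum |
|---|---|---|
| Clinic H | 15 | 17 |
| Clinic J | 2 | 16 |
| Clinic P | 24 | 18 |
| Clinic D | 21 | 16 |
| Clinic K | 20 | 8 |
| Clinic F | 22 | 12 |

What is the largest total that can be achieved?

1432

Rank by people reached per dose: Clinic P 24 > Clinic F 22 > Clinic D 21 > Clinic K 20 > Clinic H 15 > Clinic J 2.
Clinic P takes 18 to reach its cap of 18 — 52 left.
Clinic F: +12 to 12 (cap) — 40 left.
Clinic D: +16 to 16 (cap) — 24 left.
Give Clinic K 8 to hit its cap of 8 — 16 left.
Clinic H has room for 17 but only 16 remain, so it gets 16.
Total = 15×16 + 24×18 + 21×16 + 20×8 + 22×12 = 1432.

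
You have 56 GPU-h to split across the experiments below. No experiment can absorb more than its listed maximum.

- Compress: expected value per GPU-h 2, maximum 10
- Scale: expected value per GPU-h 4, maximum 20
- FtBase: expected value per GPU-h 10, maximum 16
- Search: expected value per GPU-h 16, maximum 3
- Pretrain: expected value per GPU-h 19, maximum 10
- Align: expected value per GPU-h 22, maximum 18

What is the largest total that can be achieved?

Highest expected value per GPU-h first: Align 22 > Pretrain 19 > Search 16 > FtBase 10 > Scale 4 > Compress 2.
Align: +18 to 18 (cap) — 38 left.
Pretrain: +10 to 10 (cap) — 28 left.
Give Search 3 to hit its cap of 3 — 25 left.
FtBase takes 16 to reach its cap of 16 — 9 left.
Only 9 left; Scale takes them to reach 9.
Total = 4×9 + 10×16 + 16×3 + 19×10 + 22×18 = 830.

830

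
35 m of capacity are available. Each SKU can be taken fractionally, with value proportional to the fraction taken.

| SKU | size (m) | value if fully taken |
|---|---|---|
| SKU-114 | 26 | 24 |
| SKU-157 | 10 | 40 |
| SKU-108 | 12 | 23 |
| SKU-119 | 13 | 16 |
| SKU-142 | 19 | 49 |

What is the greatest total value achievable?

100.5

Rank by value-to-size ratio: SKU-157 40/10≈4, SKU-142 49/19≈2.58, SKU-108 23/12≈1.92, SKU-119 16/13≈1.23, SKU-114 24/26≈0.923.
Take all of SKU-157 (10 m, value 40) ; 25 m left.
SKU-142: take in full, 19 m for value 49 ; 6 left.
6 m left: a 6/12 share of SKU-108 gives 23×6/12 = 11.5.
Total value = 100.5.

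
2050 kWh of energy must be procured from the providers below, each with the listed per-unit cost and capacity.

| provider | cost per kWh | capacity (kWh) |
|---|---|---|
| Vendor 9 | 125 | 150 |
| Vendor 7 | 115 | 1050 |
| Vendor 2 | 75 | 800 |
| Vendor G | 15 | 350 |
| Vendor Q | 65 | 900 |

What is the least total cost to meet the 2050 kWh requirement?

123750

Cheapest first:
Take 350 from Vendor G at 15 — need 1700 more.
Vendor Q (65): use full 900 — 800 kWh to go.
Vendor 2 (75): use full 800 — 0 kWh to go.
Vendor 7, Vendor 9: unused.
Cost = 350×15 + 900×65 + 800×75 = 123750.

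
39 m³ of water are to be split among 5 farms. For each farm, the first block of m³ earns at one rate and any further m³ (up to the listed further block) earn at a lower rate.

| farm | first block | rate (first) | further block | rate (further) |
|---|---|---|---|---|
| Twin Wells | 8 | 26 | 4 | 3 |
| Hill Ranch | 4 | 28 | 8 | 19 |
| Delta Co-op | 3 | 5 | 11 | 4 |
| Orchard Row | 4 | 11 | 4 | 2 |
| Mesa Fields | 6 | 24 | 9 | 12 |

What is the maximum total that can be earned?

768

Rank every tier by rate: Hill Ranch/first 28 > Twin Wells/first 26 > Mesa Fields/first 24 > Hill Ranch/second 19 > Mesa Fields/second 12 > Orchard Row/first 11 > Delta Co-op/first 5 > Delta Co-op/second 4 > Twin Wells/second 3 > Orchard Row/second 2.
Hill Ranch/first (28): +4 → 35 left.
Twin Wells first at 26: fill all 8 → 27 left.
Mesa Fields/first (24): +6 → 21 left.
Fill Hill Ranch second block (8 at 19) → 13 left.
Mesa Fields/second (12): +9 → 4 left.
Orchard Row first at 11: fill all 4 → 0 left.
Total = 28×4 + 26×8 + 24×6 + 19×8 + 12×9 + 11×4 = 768.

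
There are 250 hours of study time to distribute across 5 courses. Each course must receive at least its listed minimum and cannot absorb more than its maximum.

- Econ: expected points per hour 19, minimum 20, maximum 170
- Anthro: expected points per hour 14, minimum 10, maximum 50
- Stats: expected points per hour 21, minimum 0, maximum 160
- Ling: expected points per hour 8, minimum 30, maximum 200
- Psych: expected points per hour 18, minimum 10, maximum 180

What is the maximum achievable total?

4680

Meeting every minimum uses 20+10+0+30+10 = 70 hours, leaving 180.
Order the courses by expected points per hour: Stats 21 > Econ 19 > Psych 18 > Anthro 14 > Ling 8.
Stats: +160 to 160 (cap) → 20 left.
Econ: +20 (room for 150) → 40. Pool exhausted.
Total = 19×40 + 14×10 + 21×160 + 8×30 + 18×10 = 4680.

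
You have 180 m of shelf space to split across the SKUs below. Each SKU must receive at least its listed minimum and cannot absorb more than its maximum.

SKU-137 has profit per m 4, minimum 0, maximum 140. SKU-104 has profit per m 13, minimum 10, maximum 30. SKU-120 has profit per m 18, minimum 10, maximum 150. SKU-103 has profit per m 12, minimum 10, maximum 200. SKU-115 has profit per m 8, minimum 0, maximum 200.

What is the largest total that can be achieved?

Meeting every minimum uses 0+10+10+10+0 = 30 m, leaving 150.
Rank by profit per m: SKU-120 18 > SKU-104 13 > SKU-103 12 > SKU-115 8 > SKU-137 4.
SKU-120: +140 to 150 (cap) — 10 left.
SKU-104 has room for 20 more but only 10 remain, so it gets 20.
Total = 13×20 + 18×150 + 12×10 = 3080.

3080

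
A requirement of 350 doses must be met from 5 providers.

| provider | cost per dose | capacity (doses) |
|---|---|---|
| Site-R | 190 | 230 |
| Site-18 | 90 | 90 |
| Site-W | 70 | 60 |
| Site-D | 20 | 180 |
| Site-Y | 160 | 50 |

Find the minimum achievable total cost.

Fill from the cheapest provider first.
Site-D (20): use full 180 ; 170 doses to go.
Site-W (70): use full 60 ; 110 doses to go.
Site-18 (90): use full 90 ; 20 doses to go.
Site-Y at 160: take 20 of its 50 ; requirement met.
Site-R: unused.
Cost = 180×20 + 60×70 + 90×90 + 20×160 = 19100.

19100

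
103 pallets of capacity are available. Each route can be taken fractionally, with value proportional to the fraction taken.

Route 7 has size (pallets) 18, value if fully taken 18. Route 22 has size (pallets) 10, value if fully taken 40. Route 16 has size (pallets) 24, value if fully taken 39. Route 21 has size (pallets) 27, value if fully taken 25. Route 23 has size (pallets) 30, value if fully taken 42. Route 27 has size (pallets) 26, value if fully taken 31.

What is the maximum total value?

Sort by value density: Route 22 40/10≈4, Route 16 39/24≈1.62, Route 23 42/30≈1.4, Route 27 31/26≈1.19, Route 7 18/18≈1, Route 21 25/27≈0.926.
Route 22: take in full, 10 pallets for value 40 ; 93 left.
Route 16: take in full, 24 pallets for value 39 ; 69 left.
Route 23: take in full, 30 pallets for value 42 ; 39 left.
Route 27: take in full, 26 pallets for value 31 ; 13 left.
Fill the last 13 pallets with part of Route 7: 13/18 of it earns 13.
Total value = 165.

165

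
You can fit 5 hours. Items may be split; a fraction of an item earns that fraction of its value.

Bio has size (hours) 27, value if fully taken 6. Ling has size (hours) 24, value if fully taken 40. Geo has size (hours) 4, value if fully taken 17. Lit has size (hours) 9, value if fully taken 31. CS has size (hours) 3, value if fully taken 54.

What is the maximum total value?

Sort by value density: CS 54/3≈18, Geo 17/4≈4.25, Lit 31/9≈3.44, Ling 40/24≈1.67, Bio 6/27≈0.222.
Take all of CS (3 hours, value 54) → 2 hours left.
Fill the last 2 hours with part of Geo: 2/4 of it earns 8.5.
Total value = 62.5.

62.5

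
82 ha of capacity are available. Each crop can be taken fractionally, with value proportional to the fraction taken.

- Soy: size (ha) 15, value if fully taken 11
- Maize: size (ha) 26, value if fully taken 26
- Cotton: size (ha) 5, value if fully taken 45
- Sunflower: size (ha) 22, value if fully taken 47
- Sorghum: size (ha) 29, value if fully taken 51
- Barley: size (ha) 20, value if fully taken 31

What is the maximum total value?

Rank by value-to-size ratio: Cotton 45/5≈9, Sunflower 47/22≈2.14, Sorghum 51/29≈1.76, Barley 31/20≈1.55, Maize 26/26≈1, Soy 11/15≈0.733.
Cotton: take in full, 5 ha for value 45 ; 77 left.
Sunflower: take in full, 22 ha for value 47 ; 55 left.
Take all of Sorghum (29 ha, value 51) ; 26 ha left.
Take all of Barley (20 ha, value 31) ; 6 ha left.
Fill the last 6 ha with part of Maize: 6/26 of it earns 6.
Total value = 180.

180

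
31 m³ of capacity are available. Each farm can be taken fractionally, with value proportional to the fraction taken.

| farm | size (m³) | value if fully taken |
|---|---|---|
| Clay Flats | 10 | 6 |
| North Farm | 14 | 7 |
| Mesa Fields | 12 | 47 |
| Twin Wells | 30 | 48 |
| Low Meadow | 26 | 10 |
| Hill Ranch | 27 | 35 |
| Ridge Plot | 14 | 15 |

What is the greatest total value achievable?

77.4

Rank by value-to-size ratio: Mesa Fields 47/12≈3.92, Twin Wells 48/30≈1.6, Hill Ranch 35/27≈1.3, Ridge Plot 15/14≈1.07, Clay Flats 6/10≈0.6, North Farm 7/14≈0.5, Low Meadow 10/26≈0.385.
Take all of Mesa Fields (12 m³, value 47) ; 19 m³ left.
19 m³ left: a 19/30 share of Twin Wells gives 48×19/30 = 30.4.
Total value = 77.4.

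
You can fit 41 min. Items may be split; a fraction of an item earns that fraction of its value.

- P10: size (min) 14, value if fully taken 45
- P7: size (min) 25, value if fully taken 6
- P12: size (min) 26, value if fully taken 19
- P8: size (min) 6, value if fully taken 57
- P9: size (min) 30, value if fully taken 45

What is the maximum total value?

133.5

Sort by value density: P8 57/6≈9.5, P10 45/14≈3.21, P9 45/30≈1.5, P12 19/26≈0.731, P7 6/25≈0.24.
Take all of P8 (6 min, value 57) ; 35 min left.
Take all of P10 (14 min, value 45) ; 21 min left.
21 min left: a 21/30 share of P9 gives 45×21/30 = 31.5.
Total value = 133.5.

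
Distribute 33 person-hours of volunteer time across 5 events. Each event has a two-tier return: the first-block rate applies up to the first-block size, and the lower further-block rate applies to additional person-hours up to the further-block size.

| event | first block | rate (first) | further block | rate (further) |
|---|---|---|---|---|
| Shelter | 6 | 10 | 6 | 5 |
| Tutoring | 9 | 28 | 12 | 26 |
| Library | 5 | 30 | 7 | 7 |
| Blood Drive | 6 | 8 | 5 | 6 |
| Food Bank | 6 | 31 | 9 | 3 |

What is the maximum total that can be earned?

910

Order all 10 blocks by rate: Food Bank/tier1 31 > Library/tier1 30 > Tutoring/tier1 28 > Tutoring/tier2 26 > Shelter/tier1 10 > Blood Drive/tier1 8 > Library/tier2 7 > Blood Drive/tier2 6 > Shelter/tier2 5 > Food Bank/tier2 3.
Fill Food Bank tier1 block (6 at 31) → 27 left.
Library/tier1 (30): +5 → 22 left.
Tutoring/tier1 (28): +9 → 13 left.
Fill Tutoring tier2 block (12 at 26) → 1 left.
Shelter/tier1: +1 of 6 at 10; pool empty.
Total = 31×6 + 30×5 + 28×9 + 26×12 + 10×1 = 910.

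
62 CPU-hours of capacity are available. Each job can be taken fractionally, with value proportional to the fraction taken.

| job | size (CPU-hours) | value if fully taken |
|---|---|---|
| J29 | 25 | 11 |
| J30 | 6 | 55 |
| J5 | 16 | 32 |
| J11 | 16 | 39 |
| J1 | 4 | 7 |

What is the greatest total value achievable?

141.8

Rank by value-to-size ratio: J30 55/6≈9.17, J11 39/16≈2.44, J5 32/16≈2, J1 7/4≈1.75, J29 11/25≈0.44.
All 6 CPU-hours of J30 fit (value 55) — 56 remain.
J11: take in full, 16 CPU-hours for value 39 — 40 left.
All 16 CPU-hours of J5 fit (value 32) — 24 remain.
J1: take in full, 4 CPU-hours for value 7 — 20 left.
Fill the last 20 CPU-hours with part of J29: 20/25 of it earns 8.8.
Total value = 141.8.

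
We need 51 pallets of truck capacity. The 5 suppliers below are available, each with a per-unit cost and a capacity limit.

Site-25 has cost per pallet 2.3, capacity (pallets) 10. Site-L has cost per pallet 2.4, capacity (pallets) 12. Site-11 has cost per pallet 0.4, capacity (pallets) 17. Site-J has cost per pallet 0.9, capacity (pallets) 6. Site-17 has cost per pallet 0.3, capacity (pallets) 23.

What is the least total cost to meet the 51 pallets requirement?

30.6

Cheapest first:
Take 23 from Site-17 at 0.3 → need 28 more.
Site-11 (0.4): use full 17 → 11 pallets to go.
Take 6 from Site-J at 0.9 → need 5 more.
Take 5 from Site-25 at 2.3 to finish.
Site-L: unused.
Cost = 23×0.3 + 17×0.4 + 6×0.9 + 5×2.3 = 30.6.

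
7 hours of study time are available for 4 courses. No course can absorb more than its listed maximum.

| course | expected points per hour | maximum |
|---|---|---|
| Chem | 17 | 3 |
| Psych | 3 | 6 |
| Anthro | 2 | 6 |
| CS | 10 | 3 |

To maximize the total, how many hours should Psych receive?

1

Order the courses by expected points per hour: Chem 17 > CS 10 > Psych 3 > Anthro 2.
Chem takes 3 to reach its cap of 3 ; 4 left.
CS: +3 to 3 (cap) ; 1 left.
Only 1 left; Psych takes them to reach 1.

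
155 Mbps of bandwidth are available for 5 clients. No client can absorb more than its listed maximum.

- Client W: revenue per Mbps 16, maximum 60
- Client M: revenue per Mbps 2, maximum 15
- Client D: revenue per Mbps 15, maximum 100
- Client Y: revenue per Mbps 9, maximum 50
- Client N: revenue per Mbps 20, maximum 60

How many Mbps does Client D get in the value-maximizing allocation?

35

Rank by revenue per Mbps: Client N 20 > Client W 16 > Client D 15 > Client Y 9 > Client M 2.
Give Client N 60 to hit its cap of 60 — 95 left.
Give Client W 60 to hit its cap of 60 — 35 left.
Client D: +35 (room for 100) → 35. Pool exhausted.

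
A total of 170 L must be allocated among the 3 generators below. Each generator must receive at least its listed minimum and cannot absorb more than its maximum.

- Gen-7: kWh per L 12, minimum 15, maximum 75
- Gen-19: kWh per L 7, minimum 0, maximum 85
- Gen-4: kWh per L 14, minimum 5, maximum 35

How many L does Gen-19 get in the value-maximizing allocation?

Meeting every minimum uses 15+0+5 = 20 L, leaving 150.
Rank by kWh per L: Gen-4 14 > Gen-7 12 > Gen-19 7.
Give Gen-4 30 more to hit its cap of 35 ; 120 left.
Give Gen-7 60 more to hit its cap of 75 ; 60 left.
Only 60 left; Gen-19 takes them to reach 60.

60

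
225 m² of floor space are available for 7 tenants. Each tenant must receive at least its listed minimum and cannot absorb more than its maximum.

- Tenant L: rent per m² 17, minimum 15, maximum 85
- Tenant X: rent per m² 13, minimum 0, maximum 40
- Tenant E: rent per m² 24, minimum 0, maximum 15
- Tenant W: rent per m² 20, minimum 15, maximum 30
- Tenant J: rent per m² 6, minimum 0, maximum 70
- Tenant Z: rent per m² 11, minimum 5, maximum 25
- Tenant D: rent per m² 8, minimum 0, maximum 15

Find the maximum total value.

3410

Meeting every minimum uses 15+0+0+15+0+5+0 = 35 m², leaving 190.
Order the tenants by rent per m²: Tenant E 24 > Tenant W 20 > Tenant L 17 > Tenant X 13 > Tenant Z 11 > Tenant D 8 > Tenant J 6.
Give Tenant E 15 more to hit its cap of 15 → 175 left.
Tenant W: +15 to 30 (cap) → 160 left.
Tenant L: +70 to 85 (cap) → 90 left.
Tenant X: +40 to 40 (cap) → 50 left.
Give Tenant Z 20 more to hit its cap of 25 → 30 left.
Tenant D takes 15 more to reach its cap of 15 → 15 left.
Only 15 left; Tenant J takes them to reach 15.
Total = 17×85 + 13×40 + 24×15 + 20×30 + 6×15 + 11×25 + 8×15 = 3410.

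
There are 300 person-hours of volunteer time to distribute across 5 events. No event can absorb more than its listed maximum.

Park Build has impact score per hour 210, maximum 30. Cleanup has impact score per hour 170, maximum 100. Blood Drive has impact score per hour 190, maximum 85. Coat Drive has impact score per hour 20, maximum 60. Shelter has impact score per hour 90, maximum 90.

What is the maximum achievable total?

47100

Highest impact score per hour first: Park Build 210 > Blood Drive 190 > Cleanup 170 > Shelter 90 > Coat Drive 20.
Park Build takes 30 to reach its cap of 30 — 270 left.
Blood Drive: +85 to 85 (cap) — 185 left.
Cleanup takes 100 to reach its cap of 100 — 85 left.
Shelter: +85 (room for 90) → 85. Pool exhausted.
Total = 210×30 + 170×100 + 190×85 + 90×85 = 47100.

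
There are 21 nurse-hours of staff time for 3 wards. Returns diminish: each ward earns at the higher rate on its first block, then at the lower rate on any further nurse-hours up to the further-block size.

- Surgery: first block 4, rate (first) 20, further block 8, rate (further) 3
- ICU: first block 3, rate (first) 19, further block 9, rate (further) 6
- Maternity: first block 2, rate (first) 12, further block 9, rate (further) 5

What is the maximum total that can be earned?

230

Treat each block as its own option and order by rate: Surgery/T1 20 > ICU/T1 19 > Maternity/T1 12 > ICU/T2 6 > Maternity/T2 5 > Surgery/T2 3.
Fill Surgery T1 block (4 at 20) → 17 left.
ICU T1 at 19: fill all 3 → 14 left.
Maternity/T1 (12): +2 → 12 left.
ICU T2 at 6: fill all 9 → 3 left.
3 remain; put them into Maternity T2 at 5.
Total = 20×4 + 19×3 + 12×2 + 6×9 + 5×3 = 230.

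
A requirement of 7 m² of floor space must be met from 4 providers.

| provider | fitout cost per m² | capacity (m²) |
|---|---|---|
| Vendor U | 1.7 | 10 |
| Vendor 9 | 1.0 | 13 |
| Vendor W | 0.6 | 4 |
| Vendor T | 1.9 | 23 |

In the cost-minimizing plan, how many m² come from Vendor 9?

3

Cheapest first:
Vendor W (0.6): use full 4 → 3 m² to go.
Take 3 from Vendor 9 at 1.0 to finish.
Vendor U, Vendor T: unused.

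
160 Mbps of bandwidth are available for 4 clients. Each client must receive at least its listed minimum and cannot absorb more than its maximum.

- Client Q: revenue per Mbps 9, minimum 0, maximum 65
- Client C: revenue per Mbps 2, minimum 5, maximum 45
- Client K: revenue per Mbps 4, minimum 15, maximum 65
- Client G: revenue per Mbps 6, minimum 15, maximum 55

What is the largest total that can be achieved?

1065

Meeting every minimum uses 0+5+15+15 = 35 Mbps, leaving 125.
Highest revenue per Mbps first: Client Q 9 > Client G 6 > Client K 4 > Client C 2.
Give Client Q 65 more to hit its cap of 65 — 60 left.
Client G takes 40 more to reach its cap of 55 — 20 left.
Client K has room for 50 more but only 20 remain, so it gets 35.
Total = 9×65 + 2×5 + 4×35 + 6×55 = 1065.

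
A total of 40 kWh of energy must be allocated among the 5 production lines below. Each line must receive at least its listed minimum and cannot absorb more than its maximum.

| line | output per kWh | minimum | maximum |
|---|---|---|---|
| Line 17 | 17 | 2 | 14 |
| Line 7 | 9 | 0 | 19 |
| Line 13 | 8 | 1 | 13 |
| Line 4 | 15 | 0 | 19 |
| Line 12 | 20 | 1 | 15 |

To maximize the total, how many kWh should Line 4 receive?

10

Meeting every minimum uses 2+0+1+0+1 = 4 kWh, leaving 36.
Order the production lines by output per kWh: Line 12 20 > Line 17 17 > Line 4 15 > Line 7 9 > Line 13 8.
Give Line 12 14 more to hit its cap of 15 → 22 left.
Give Line 17 12 more to hit its cap of 14 → 10 left.
Line 4: +10 (room for 19) → 10. Pool exhausted.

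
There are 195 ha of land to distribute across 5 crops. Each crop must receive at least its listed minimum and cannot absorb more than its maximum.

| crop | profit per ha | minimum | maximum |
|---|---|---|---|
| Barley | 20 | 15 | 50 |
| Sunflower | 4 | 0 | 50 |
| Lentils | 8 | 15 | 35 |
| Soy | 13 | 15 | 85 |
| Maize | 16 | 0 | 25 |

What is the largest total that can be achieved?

Meeting every minimum uses 15+0+15+15+0 = 45 ha, leaving 150.
Highest profit per ha first: Barley 20 > Maize 16 > Soy 13 > Lentils 8 > Sunflower 4.
Give Barley 35 more to hit its cap of 50 ; 115 left.
Maize: +25 to 25 (cap) ; 90 left.
Soy: +70 to 85 (cap) ; 20 left.
Lentils: +20 to 35 (cap) ; 0 left.
Total = 20×50 + 8×35 + 13×85 + 16×25 = 2785.

2785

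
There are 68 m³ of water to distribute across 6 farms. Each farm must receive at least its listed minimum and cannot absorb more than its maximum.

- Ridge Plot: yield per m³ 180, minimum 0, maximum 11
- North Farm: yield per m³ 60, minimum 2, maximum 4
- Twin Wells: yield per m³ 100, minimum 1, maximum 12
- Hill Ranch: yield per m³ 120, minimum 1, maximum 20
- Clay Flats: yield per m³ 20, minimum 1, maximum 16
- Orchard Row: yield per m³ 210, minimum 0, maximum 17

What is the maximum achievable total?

9470

Meeting every minimum uses 0+2+1+1+1+0 = 5 m³, leaving 63.
Rank by yield per m³: Orchard Row 210 > Ridge Plot 180 > Hill Ranch 120 > Twin Wells 100 > North Farm 60 > Clay Flats 20.
Give Orchard Row 17 more to hit its cap of 17 — 46 left.
Ridge Plot: +11 to 11 (cap) — 35 left.
Hill Ranch: +19 to 20 (cap) — 16 left.
Twin Wells takes 11 more to reach its cap of 12 — 5 left.
North Farm: +2 to 4 (cap) — 3 left.
Clay Flats has room for 15 more but only 3 remain, so it gets 4.
Total = 180×11 + 60×4 + 100×12 + 120×20 + 20×4 + 210×17 = 9470.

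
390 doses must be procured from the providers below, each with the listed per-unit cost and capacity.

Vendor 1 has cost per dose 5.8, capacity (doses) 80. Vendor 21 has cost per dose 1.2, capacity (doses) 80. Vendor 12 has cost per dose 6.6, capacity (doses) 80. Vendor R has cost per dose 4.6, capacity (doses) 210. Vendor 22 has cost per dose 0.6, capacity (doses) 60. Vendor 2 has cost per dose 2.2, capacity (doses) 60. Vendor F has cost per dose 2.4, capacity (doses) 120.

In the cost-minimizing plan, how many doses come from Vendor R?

Use providers in increasing cost order.
Vendor 22 at 0.6: take all 60 doses — 330 still needed.
Vendor 21 at 1.2: take all 80 doses — 250 still needed.
Take 60 from Vendor 2 at 2.2 — need 190 more.
Vendor F at 2.4: take all 120 doses — 70 still needed.
Vendor R (4.6): take the remaining 70 — done.
Vendor 1, Vendor 12: unused.

70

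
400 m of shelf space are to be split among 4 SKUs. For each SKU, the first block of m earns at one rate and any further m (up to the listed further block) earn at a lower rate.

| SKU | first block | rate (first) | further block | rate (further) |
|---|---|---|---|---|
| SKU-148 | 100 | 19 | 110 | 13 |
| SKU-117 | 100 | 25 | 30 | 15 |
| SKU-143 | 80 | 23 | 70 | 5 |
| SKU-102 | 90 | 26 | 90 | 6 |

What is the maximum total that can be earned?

9030

Rank every tier by rate: SKU-102/first 26 > SKU-117/first 25 > SKU-143/first 23 > SKU-148/first 19 > SKU-117/second 15 > SKU-148/second 13 > SKU-102/second 6 > SKU-143/second 5.
SKU-102 first at 26: fill all 90 — 310 left.
SKU-117 first at 25: fill all 100 — 210 left.
Fill SKU-143 first block (80 at 23) — 130 left.
SKU-148/first (19): +100 — 30 left.
Fill SKU-117 second block (30 at 15) — 0 left.
Total = 26×90 + 25×100 + 23×80 + 19×100 + 15×30 = 9030.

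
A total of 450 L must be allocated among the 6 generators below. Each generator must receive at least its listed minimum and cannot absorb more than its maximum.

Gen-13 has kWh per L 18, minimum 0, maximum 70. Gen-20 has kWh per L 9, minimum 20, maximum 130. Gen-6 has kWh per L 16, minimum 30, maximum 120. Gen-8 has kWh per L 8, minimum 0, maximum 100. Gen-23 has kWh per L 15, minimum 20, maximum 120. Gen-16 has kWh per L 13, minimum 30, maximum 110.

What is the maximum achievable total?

6680

Meeting every minimum uses 0+20+30+0+20+30 = 100 L, leaving 350.
Order the generators by kWh per L: Gen-13 18 > Gen-6 16 > Gen-23 15 > Gen-16 13 > Gen-20 9 > Gen-8 8.
Give Gen-13 70 more to hit its cap of 70 — 280 left.
Gen-6: +90 to 120 (cap) — 190 left.
Gen-23 takes 100 more to reach its cap of 120 — 90 left.
Give Gen-16 80 more to hit its cap of 110 — 10 left.
Gen-20: +10 (room for 110) → 30. Pool exhausted.
Total = 18×70 + 9×30 + 16×120 + 15×120 + 13×110 = 6680.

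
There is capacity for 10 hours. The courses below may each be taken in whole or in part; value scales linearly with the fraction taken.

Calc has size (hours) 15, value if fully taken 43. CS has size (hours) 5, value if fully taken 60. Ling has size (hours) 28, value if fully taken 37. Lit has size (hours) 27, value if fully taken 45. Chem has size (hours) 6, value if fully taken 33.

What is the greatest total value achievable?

Rank by value-to-size ratio: CS 60/5≈12, Chem 33/6≈5.5, Calc 43/15≈2.87, Lit 45/27≈1.67, Ling 37/28≈1.32.
All 5 hours of CS fit (value 60) ; 5 remain.
5 hours left: a 5/6 share of Chem gives 33×5/6 = 27.5.
Total value = 87.5.

87.5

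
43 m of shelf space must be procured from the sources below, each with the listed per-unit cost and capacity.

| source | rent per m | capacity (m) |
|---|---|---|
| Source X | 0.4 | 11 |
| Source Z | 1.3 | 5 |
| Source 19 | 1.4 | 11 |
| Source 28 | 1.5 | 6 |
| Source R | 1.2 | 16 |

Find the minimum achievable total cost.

45.5

Use sources in increasing cost order.
Take 11 from Source X at 0.4 → need 32 more.
Take 16 from Source R at 1.2 → need 16 more.
Take 5 from Source Z at 1.3 → need 11 more.
Source 19 at 1.4: take all 11 m → 0 still needed.
Source 28: unused.
Cost = 11×0.4 + 16×1.2 + 5×1.3 + 11×1.4 = 45.5.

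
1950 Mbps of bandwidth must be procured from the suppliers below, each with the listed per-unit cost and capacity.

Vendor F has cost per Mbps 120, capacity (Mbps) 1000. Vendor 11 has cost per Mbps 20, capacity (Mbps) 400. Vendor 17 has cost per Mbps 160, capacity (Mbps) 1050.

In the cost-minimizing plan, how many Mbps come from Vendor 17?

550

Use suppliers in increasing cost order.
Vendor 11 (20): use full 400 — 1550 Mbps to go.
Take 1000 from Vendor F at 120 — need 550 more.
Take 550 from Vendor 17 at 160 to finish.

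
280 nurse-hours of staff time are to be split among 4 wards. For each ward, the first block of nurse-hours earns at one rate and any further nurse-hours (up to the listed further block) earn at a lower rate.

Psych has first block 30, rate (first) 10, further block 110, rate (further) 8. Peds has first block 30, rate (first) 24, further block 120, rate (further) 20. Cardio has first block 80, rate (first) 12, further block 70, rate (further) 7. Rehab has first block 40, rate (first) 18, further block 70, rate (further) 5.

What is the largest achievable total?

4900

Treat each block as its own option and order by rate: Peds/first 24 > Peds/second 20 > Rehab/first 18 > Cardio/first 12 > Psych/first 10 > Psych/second 8 > Cardio/second 7 > Rehab/second 5.
Peds first at 24: fill all 30 — 250 left.
Peds second at 20: fill all 120 — 130 left.
Rehab first at 18: fill all 40 — 90 left.
Cardio first at 12: fill all 80 — 10 left.
Psych/first: +10 of 30 at 10; pool empty.
Total = 24×30 + 20×120 + 18×40 + 12×80 + 10×10 = 4900.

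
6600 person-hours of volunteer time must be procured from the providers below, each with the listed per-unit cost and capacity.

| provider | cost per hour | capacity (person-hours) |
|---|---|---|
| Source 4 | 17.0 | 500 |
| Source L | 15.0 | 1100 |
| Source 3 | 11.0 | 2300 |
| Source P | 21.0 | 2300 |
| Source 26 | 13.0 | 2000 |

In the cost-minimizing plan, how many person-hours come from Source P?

700

Cheapest first:
Source 3 at 11.0: take all 2300 person-hours → 4300 still needed.
Take 2000 from Source 26 at 13.0 → need 2300 more.
Take 1100 from Source L at 15.0 → need 1200 more.
Source 4 at 17.0: take all 500 person-hours → 700 still needed.
Source P at 21.0: take 700 of its 2300 → requirement met.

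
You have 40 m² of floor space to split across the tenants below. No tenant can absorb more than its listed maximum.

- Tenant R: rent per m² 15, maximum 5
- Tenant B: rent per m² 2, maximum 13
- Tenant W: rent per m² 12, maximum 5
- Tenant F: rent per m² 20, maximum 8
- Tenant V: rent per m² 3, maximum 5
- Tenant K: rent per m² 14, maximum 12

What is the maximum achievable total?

488

Highest rent per m² first: Tenant F 20 > Tenant R 15 > Tenant K 14 > Tenant W 12 > Tenant V 3 > Tenant B 2.
Tenant F takes 8 to reach its cap of 8 → 32 left.
Tenant R: +5 to 5 (cap) → 27 left.
Tenant K takes 12 to reach its cap of 12 → 15 left.
Tenant W: +5 to 5 (cap) → 10 left.
Tenant V takes 5 to reach its cap of 5 → 5 left.
Only 5 left; Tenant B takes them to reach 5.
Total = 15×5 + 2×5 + 12×5 + 20×8 + 3×5 + 14×12 = 488.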